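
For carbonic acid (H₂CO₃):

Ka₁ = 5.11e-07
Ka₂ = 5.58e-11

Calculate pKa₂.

pKa₂ = -log(Ka₂) = -log(5.58e-11) = 10.25.

pK_{a2} = 10.25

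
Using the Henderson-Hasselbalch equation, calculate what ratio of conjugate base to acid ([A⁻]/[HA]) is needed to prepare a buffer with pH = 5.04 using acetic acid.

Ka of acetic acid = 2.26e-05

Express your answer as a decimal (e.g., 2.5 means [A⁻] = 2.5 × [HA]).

pKa = -log(2.26e-05) = 4.6459. pH = pKa + log([A⁻]/[HA]), so log([A⁻]/[HA]) = pH − pKa = 5.04 − 4.6459 = 0.3941. [A⁻]/[HA] = 10^(0.3941) = 2.48

[A⁻]/[HA] = 2.48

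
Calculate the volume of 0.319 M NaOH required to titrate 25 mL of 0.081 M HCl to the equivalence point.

At equivalence: moles acid = moles base. moles HCl = 0.081 × 25/1000 = 0.002025 mol. V_base = moles / 0.319 × 1000 = 6.3 mL.

V_{base} = 6.3 mL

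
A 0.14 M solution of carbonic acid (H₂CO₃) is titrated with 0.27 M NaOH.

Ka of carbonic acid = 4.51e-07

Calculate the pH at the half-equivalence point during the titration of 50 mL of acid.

At half-equivalence [HA] = [A⁻], so Henderson-Hasselbalch gives pH = pKa = -log(4.51e-07) = 6.35.

pH = pKa = 6.35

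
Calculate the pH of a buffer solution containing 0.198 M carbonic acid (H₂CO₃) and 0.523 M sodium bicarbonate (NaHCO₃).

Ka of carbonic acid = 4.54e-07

pKa = -log(4.54e-07) = 6.34. pH = pKa + log([A⁻]/[HA]) = 6.34 + log(0.523/0.198)

pH = 6.76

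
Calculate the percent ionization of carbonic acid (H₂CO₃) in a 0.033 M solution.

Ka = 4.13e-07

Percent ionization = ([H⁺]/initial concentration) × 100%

Using Ka equilibrium: x² + Ka×x - Ka×C = 0. Solving: [H⁺] = 1.1654e-04. Percent = (1.1654e-04/0.033) × 100

Percent ionization = 0.353%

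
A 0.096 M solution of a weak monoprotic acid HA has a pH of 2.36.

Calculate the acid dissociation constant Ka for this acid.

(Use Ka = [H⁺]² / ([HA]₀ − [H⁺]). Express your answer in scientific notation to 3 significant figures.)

[H⁺] = 10^(−pH) = 10^(−2.36) = 4.365e-03 M. For HA ⇌ H⁺ + A⁻, Ka = [H⁺][A⁻]/[HA] = [H⁺]² / ([HA]₀ − [H⁺]) = (4.365e-03)² / (0.096 − 4.365e-03) = 2.08e-04.

K_a = 2.08e-04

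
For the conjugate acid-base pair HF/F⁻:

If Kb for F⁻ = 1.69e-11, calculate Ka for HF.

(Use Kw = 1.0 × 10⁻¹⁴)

For a conjugate pair Ka × Kb = Kw, so Ka = Kw/Kb = 1.0 × 10⁻¹⁴ / 1.69e-11 = 5.92e-04.

K_a = 5.92e-04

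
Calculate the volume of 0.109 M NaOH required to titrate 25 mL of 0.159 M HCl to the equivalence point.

At equivalence: moles acid = moles base. moles HCl = 0.159 × 25/1000 = 0.003975 mol. V_base = moles / 0.109 × 1000 = 36.5 mL.

V_{base} = 36.5 mL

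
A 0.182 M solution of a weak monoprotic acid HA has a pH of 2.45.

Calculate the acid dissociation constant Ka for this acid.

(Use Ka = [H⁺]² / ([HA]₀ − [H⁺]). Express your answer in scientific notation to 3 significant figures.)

[H⁺] = 10^(−pH) = 10^(−2.45) = 3.548e-03 M. For HA ⇌ H⁺ + A⁻, Ka = [H⁺][A⁻]/[HA] = [H⁺]² / ([HA]₀ − [H⁺]) = (3.548e-03)² / (0.182 − 3.548e-03) = 7.05e-05.

K_a = 7.05e-05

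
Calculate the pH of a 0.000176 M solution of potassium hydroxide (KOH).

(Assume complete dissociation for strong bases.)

[OH⁻] = 0.000176 M for strong base. pOH = -log[OH⁻] = 3.75, pH = 14 - pOH

pH = 10.25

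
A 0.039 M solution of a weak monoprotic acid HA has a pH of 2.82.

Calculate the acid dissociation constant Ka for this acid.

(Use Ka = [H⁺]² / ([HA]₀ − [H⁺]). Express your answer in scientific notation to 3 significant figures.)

[H⁺] = 10^(−pH) = 10^(−2.82) = 1.514e-03 M. For HA ⇌ H⁺ + A⁻, Ka = [H⁺][A⁻]/[HA] = [H⁺]² / ([HA]₀ − [H⁺]) = (1.514e-03)² / (0.039 − 1.514e-03) = 6.11e-05.

K_a = 6.11e-05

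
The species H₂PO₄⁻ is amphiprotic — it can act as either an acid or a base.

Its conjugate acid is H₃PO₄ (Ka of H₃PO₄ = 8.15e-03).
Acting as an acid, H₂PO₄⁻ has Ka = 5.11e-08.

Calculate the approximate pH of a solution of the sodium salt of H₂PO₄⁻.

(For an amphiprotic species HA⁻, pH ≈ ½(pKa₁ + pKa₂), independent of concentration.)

pKa₁ = -log(8.15e-03) = 2.09; pKa₂ = -log(5.11e-08) = 7.29. For an amphiprotic species, pH ≈ ½(pKa₁ + pKa₂) = ½(2.09 + 7.29) = 4.69.

pH = 4.69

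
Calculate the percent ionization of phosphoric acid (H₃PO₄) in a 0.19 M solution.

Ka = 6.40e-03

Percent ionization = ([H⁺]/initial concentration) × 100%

Using Ka equilibrium: x² + Ka×x - Ka×C = 0. Solving: [H⁺] = 3.1818e-02. Percent = (3.1818e-02/0.19) × 100

Percent ionization = 16.7%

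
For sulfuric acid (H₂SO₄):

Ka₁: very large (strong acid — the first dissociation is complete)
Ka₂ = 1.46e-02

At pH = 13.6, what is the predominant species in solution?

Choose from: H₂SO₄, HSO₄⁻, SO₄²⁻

The first dissociation is complete, so H₂SO₄ itself is never the predominant species in water; pKa₂ = -log(1.46e-02) = 1.84. For a polyprotic acid the predominant species crosses at each pKa: below pKa_n the protonated form dominates, above it the deprotonated form does. At pH = 13.6, the predominant species is SO₄²⁻.

SO₄²⁻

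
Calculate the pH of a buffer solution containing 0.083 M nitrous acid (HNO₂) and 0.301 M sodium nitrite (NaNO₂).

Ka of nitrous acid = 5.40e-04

pKa = -log(5.40e-04) = 3.27. pH = pKa + log([A⁻]/[HA]) = 3.27 + log(0.301/0.083)

pH = 3.83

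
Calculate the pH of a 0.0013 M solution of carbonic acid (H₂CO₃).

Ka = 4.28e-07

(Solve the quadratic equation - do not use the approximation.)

x² + Ka×x - Ka×C = 0. Using quadratic formula: [H⁺] = 2.3375e-05

pH = 4.63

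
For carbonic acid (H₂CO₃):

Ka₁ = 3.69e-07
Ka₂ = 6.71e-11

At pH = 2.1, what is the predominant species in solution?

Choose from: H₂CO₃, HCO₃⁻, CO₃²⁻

pKa₁ = 6.43, pKa₂ = 10.17. For a polyprotic acid the predominant species crosses at each pKa: below pKa_n the protonated form dominates, above it the deprotonated form does. At pH = 2.1, the predominant species is H₂CO₃.

H₂CO₃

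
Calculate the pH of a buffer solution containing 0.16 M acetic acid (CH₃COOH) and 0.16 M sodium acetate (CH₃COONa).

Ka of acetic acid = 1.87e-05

pKa = -log(1.87e-05) = 4.73. pH = pKa + log([A⁻]/[HA]) = 4.73 + log(0.16/0.16)

pH = 4.73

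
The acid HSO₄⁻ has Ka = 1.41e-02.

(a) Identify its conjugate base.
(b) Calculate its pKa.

(a) The conjugate base is formed by removing one H⁺ from HSO₄⁻, giving SO₄²⁻. (b) pKa = -log(Ka) = -log(1.41e-02) = 1.85.

Conjugate base: SO₄²⁻; pK_a = 1.85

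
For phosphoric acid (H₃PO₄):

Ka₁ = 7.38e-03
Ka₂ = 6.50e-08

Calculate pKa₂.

pKa₂ = -log(Ka₂) = -log(6.50e-08) = 7.19.

pK_{a2} = 7.19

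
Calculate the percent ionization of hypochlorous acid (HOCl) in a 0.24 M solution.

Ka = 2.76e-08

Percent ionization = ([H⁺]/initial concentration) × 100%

Using Ka equilibrium: x² + Ka×x - Ka×C = 0. Solving: [H⁺] = 8.1374e-05. Percent = (8.1374e-05/0.24) × 100

Percent ionization = 0.0339%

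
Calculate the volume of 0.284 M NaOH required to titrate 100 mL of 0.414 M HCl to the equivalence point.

At equivalence: moles acid = moles base. moles HCl = 0.414 × 100/1000 = 0.0414 mol. V_base = moles / 0.284 × 1000 = 145.8 mL.

V_{base} = 145.8 mL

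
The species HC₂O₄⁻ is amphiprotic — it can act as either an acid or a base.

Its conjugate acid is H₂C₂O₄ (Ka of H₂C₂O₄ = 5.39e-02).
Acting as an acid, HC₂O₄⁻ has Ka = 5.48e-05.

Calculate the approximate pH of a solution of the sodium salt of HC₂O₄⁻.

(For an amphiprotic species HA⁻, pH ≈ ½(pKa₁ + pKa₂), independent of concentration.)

pKa₁ = -log(5.39e-02) = 1.27; pKa₂ = -log(5.48e-05) = 4.26. For an amphiprotic species, pH ≈ ½(pKa₁ + pKa₂) = ½(1.27 + 4.26) = 2.76.

pH = 2.76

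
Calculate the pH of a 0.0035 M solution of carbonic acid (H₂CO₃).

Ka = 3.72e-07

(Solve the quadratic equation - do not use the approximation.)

x² + Ka×x - Ka×C = 0. Using quadratic formula: [H⁺] = 3.5898e-05

pH = 4.44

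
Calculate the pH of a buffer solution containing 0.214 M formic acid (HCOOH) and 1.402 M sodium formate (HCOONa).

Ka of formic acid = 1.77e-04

pKa = -log(1.77e-04) = 3.75. pH = pKa + log([A⁻]/[HA]) = 3.75 + log(1.402/0.214)

pH = 4.57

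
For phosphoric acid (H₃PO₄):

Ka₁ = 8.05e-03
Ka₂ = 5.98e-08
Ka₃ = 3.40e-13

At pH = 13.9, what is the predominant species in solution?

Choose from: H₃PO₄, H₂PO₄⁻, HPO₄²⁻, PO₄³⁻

pKa₁ = 2.09, pKa₂ = 7.22, pKa₃ = 12.47. For a polyprotic acid the predominant species crosses at each pKa: below pKa_n the protonated form dominates, above it the deprotonated form does. At pH = 13.9, the predominant species is PO₄³⁻.

PO₄³⁻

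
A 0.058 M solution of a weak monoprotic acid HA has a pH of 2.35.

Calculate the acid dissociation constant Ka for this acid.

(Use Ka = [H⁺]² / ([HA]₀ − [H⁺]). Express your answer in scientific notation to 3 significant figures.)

[H⁺] = 10^(−pH) = 10^(−2.35) = 4.467e-03 M. For HA ⇌ H⁺ + A⁻, Ka = [H⁺][A⁻]/[HA] = [H⁺]² / ([HA]₀ − [H⁺]) = (4.467e-03)² / (0.058 − 4.467e-03) = 3.73e-04.

K_a = 3.73e-04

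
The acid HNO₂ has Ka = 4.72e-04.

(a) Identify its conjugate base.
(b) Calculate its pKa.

(a) The conjugate base is formed by removing one H⁺ from HNO₂, giving NO₂⁻. (b) pKa = -log(Ka) = -log(4.72e-04) = 3.33.

Conjugate base: NO₂⁻; pK_a = 3.33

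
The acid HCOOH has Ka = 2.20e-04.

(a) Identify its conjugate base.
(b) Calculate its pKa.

(a) The conjugate base is formed by removing one H⁺ from HCOOH, giving HCOO⁻. (b) pKa = -log(Ka) = -log(2.20e-04) = 3.66.

Conjugate base: HCOO⁻; pK_a = 3.66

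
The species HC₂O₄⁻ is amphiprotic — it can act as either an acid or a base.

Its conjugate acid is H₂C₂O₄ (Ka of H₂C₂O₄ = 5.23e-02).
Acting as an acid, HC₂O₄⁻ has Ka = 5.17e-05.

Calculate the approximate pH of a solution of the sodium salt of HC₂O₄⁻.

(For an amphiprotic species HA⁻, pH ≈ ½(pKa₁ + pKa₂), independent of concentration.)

pKa₁ = -log(5.23e-02) = 1.28; pKa₂ = -log(5.17e-05) = 4.29. For an amphiprotic species, pH ≈ ½(pKa₁ + pKa₂) = ½(1.28 + 4.29) = 2.78.

pH = 2.78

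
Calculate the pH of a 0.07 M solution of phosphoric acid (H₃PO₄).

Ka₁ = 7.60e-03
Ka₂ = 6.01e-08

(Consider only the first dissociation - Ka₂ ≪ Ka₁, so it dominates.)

First dissociation dominates. From Ka₁ = [H⁺][HA⁻]/[H₂A], x² + Ka₁·x − Ka₁·C = 0 with C = 0.07 M and Ka₁ = 7.60e-03. Solving: [H⁺] = (−Ka₁ + √(Ka₁² + 4·Ka₁·C)) / 2 = 1.9576e-02 M. pH = -log(1.9576e-02) = 1.71.

pH = 1.71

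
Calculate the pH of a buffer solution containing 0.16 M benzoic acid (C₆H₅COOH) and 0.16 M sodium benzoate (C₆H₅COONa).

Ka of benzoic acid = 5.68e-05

pKa = -log(5.68e-05) = 4.25. pH = pKa + log([A⁻]/[HA]) = 4.25 + log(0.16/0.16)

pH = 4.25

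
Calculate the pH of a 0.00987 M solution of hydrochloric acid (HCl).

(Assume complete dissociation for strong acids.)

[H⁺] = 0.00987 M for strong acid. pH = -log[H⁺] = -log(0.00987)

pH = 2.01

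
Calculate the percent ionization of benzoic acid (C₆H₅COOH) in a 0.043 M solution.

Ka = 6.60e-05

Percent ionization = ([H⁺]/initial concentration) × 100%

Using Ka equilibrium: x² + Ka×x - Ka×C = 0. Solving: [H⁺] = 1.6520e-03. Percent = (1.6520e-03/0.043) × 100

Percent ionization = 3.84%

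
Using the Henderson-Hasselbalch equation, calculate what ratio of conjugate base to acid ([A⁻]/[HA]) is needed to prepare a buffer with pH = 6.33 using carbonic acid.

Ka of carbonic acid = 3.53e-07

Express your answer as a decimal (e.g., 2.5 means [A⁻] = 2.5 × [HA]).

pKa = -log(3.53e-07) = 6.4522. pH = pKa + log([A⁻]/[HA]), so log([A⁻]/[HA]) = pH − pKa = 6.33 − 6.4522 = -0.1222. [A⁻]/[HA] = 10^(-0.1222) = 0.755

[A⁻]/[HA] = 0.755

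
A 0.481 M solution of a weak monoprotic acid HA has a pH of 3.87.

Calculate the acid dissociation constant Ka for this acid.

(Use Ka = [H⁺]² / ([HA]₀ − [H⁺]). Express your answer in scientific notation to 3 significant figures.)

[H⁺] = 10^(−pH) = 10^(−3.87) = 1.349e-04 M. For HA ⇌ H⁺ + A⁻, Ka = [H⁺][A⁻]/[HA] = [H⁺]² / ([HA]₀ − [H⁺]) = (1.349e-04)² / (0.481 − 1.349e-04) = 3.78e-08.

K_a = 3.78e-08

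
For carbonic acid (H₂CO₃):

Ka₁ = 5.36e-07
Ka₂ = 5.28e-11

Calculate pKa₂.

pKa₂ = -log(Ka₂) = -log(5.28e-11) = 10.28.

pK_{a2} = 10.28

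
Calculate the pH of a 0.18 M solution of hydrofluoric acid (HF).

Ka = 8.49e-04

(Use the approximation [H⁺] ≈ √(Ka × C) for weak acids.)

[H⁺] = √(Ka × C) = √(8.49e-04 × 0.18) = 1.2362e-02. pH = -log(1.2362e-02)

pH = 1.91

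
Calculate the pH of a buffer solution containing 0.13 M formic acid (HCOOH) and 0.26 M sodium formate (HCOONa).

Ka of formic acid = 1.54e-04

pKa = -log(1.54e-04) = 3.81. pH = pKa + log([A⁻]/[HA]) = 3.81 + log(0.26/0.13)

pH = 4.11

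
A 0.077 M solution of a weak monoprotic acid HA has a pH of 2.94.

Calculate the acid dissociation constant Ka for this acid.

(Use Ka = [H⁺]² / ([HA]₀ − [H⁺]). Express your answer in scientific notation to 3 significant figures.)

[H⁺] = 10^(−pH) = 10^(−2.94) = 1.148e-03 M. For HA ⇌ H⁺ + A⁻, Ka = [H⁺][A⁻]/[HA] = [H⁺]² / ([HA]₀ − [H⁺]) = (1.148e-03)² / (0.077 − 1.148e-03) = 1.74e-05.

K_a = 1.74e-05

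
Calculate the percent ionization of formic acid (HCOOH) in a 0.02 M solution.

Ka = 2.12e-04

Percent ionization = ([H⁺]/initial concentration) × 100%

Using Ka equilibrium: x² + Ka×x - Ka×C = 0. Solving: [H⁺] = 1.9559e-03. Percent = (1.9559e-03/0.02) × 100

Percent ionization = 9.78%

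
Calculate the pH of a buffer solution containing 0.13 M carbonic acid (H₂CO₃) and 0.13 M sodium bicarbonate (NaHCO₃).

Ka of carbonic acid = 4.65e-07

pKa = -log(4.65e-07) = 6.33. pH = pKa + log([A⁻]/[HA]) = 6.33 + log(0.13/0.13)

pH = 6.33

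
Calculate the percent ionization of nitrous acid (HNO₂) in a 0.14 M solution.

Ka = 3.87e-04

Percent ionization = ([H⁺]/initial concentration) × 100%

Using Ka equilibrium: x² + Ka×x - Ka×C = 0. Solving: [H⁺] = 7.1697e-03. Percent = (7.1697e-03/0.14) × 100

Percent ionization = 5.12%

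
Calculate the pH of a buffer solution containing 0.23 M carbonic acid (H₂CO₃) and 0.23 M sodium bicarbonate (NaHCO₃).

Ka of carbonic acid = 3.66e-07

pKa = -log(3.66e-07) = 6.44. pH = pKa + log([A⁻]/[HA]) = 6.44 + log(0.23/0.23)

pH = 6.44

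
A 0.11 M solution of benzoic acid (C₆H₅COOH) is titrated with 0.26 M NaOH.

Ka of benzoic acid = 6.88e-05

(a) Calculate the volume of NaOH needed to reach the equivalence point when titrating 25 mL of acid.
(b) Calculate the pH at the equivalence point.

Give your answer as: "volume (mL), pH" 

moles acid = 0.11 × 25/1000 = 0.00275 mol; V_base = moles/0.26 × 1000 = 10.6 mL. At equivalence only the conjugate base is present: [A⁻] = 0.00275/0.036 = 7.7297e-02 M. Kb = Kw/Ka = 1.45e-10; [OH⁻] = √(Kb × [A⁻]) = 3.3519e-06; pOH = 5.47; pH = 14 - pOH = 8.53.

V = 10.6 mL, pH = 8.53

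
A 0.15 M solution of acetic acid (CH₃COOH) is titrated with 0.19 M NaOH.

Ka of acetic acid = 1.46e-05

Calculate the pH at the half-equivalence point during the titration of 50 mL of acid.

At half-equivalence [HA] = [A⁻], so Henderson-Hasselbalch gives pH = pKa = -log(1.46e-05) = 4.84.

pH = pKa = 4.84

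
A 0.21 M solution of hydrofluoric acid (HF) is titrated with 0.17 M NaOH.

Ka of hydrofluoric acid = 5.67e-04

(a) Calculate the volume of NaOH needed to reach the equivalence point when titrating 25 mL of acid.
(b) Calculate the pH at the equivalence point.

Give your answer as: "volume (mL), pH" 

moles acid = 0.21 × 25/1000 = 0.00525 mol; V_base = moles/0.17 × 1000 = 30.9 mL. At equivalence only the conjugate base is present: [A⁻] = 0.00525/0.056 = 9.3947e-02 M. Kb = Kw/Ka = 1.76e-11; [OH⁻] = √(Kb × [A⁻]) = 1.2872e-06; pOH = 5.89; pH = 14 - pOH = 8.11.

V = 30.9 mL, pH = 8.11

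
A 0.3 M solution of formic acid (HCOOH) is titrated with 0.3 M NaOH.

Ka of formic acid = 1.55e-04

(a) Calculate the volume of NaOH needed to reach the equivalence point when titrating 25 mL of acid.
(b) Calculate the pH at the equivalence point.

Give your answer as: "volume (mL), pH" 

moles acid = 0.3 × 25/1000 = 0.0075 mol; V_base = moles/0.3 × 1000 = 25.0 mL. At equivalence only the conjugate base is present: [A⁻] = 0.0075/0.050 = 1.5000e-01 M. Kb = Kw/Ka = 6.45e-11; [OH⁻] = √(Kb × [A⁻]) = 3.1109e-06; pOH = 5.51; pH = 14 - pOH = 8.49.

V = 25.0 mL, pH = 8.49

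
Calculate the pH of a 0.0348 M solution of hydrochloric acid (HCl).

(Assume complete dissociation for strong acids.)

[H⁺] = 0.0348 M for strong acid. pH = -log[H⁺] = -log(0.0348)

pH = 1.46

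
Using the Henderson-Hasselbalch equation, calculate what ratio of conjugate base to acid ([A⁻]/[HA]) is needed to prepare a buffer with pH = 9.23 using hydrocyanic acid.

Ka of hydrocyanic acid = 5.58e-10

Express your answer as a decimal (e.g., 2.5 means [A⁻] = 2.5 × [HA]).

pKa = -log(5.58e-10) = 9.2534. pH = pKa + log([A⁻]/[HA]), so log([A⁻]/[HA]) = pH − pKa = 9.23 − 9.2534 = -0.0234. [A⁻]/[HA] = 10^(-0.0234) = 0.948

[A⁻]/[HA] = 0.948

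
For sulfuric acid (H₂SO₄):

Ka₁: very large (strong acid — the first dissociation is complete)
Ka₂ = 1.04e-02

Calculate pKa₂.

pKa₂ = -log(Ka₂) = -log(1.04e-02) = 1.98.

pK_{a2} = 1.98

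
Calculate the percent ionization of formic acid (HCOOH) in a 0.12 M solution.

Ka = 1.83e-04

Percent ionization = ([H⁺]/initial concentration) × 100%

Using Ka equilibrium: x² + Ka×x - Ka×C = 0. Solving: [H⁺] = 4.5955e-03. Percent = (4.5955e-03/0.12) × 100

Percent ionization = 3.83%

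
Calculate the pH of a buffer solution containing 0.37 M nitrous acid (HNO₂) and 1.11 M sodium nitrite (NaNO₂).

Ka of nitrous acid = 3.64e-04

pKa = -log(3.64e-04) = 3.44. pH = pKa + log([A⁻]/[HA]) = 3.44 + log(1.11/0.37)

pH = 3.92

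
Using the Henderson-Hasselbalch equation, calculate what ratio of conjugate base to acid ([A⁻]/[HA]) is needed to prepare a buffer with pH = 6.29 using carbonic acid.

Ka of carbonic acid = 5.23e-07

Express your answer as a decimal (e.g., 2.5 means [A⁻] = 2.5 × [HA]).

pKa = -log(5.23e-07) = 6.2815. pH = pKa + log([A⁻]/[HA]), so log([A⁻]/[HA]) = pH − pKa = 6.29 − 6.2815 = 0.0085. [A⁻]/[HA] = 10^(0.0085) = 1.02

[A⁻]/[HA] = 1.02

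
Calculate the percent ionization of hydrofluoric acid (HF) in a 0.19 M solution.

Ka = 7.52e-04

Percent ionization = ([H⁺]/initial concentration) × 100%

Using Ka equilibrium: x² + Ka×x - Ka×C = 0. Solving: [H⁺] = 1.1583e-02. Percent = (1.1583e-02/0.19) × 100

Percent ionization = 6.1%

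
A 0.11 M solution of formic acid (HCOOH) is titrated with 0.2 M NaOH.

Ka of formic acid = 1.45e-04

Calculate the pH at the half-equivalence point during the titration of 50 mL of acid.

At half-equivalence [HA] = [A⁻], so Henderson-Hasselbalch gives pH = pKa = -log(1.45e-04) = 3.84.

pH = pKa = 3.84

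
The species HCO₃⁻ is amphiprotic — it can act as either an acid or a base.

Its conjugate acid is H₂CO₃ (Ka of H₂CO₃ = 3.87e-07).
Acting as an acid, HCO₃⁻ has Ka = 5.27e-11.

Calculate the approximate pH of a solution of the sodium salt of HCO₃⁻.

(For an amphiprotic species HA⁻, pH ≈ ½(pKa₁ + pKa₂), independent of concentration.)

pKa₁ = -log(3.87e-07) = 6.41; pKa₂ = -log(5.27e-11) = 10.28. For an amphiprotic species, pH ≈ ½(pKa₁ + pKa₂) = ½(6.41 + 10.28) = 8.35.

pH = 8.35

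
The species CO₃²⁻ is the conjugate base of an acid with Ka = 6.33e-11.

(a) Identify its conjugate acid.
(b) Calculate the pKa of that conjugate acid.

(a) The conjugate acid is formed by adding one H⁺ to CO₃²⁻, giving HCO₃⁻. (b) pKa = -log(Ka) = -log(6.33e-11) = 10.20.

Conjugate acid: HCO₃⁻; pK_a = 10.20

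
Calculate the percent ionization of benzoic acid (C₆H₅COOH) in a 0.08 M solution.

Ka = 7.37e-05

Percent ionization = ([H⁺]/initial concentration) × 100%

Using Ka equilibrium: x² + Ka×x - Ka×C = 0. Solving: [H⁺] = 2.3916e-03. Percent = (2.3916e-03/0.08) × 100

Percent ionization = 2.99%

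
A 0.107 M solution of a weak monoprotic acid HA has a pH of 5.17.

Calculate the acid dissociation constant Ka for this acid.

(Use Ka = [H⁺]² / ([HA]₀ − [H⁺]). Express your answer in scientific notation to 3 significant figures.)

[H⁺] = 10^(−pH) = 10^(−5.17) = 6.761e-06 M. For HA ⇌ H⁺ + A⁻, Ka = [H⁺][A⁻]/[HA] = [H⁺]² / ([HA]₀ − [H⁺]) = (6.761e-06)² / (0.107 − 6.761e-06) = 4.27e-10.

K_a = 4.27e-10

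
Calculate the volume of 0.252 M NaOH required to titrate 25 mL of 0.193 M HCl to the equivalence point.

At equivalence: moles acid = moles base. moles HCl = 0.193 × 25/1000 = 0.004825 mol. V_base = moles / 0.252 × 1000 = 19.1 mL.

V_{base} = 19.1 mL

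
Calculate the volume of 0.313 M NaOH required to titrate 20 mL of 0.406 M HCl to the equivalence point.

At equivalence: moles acid = moles base. moles HCl = 0.406 × 20/1000 = 0.00812 mol. V_base = moles / 0.313 × 1000 = 25.9 mL.

V_{base} = 25.9 mL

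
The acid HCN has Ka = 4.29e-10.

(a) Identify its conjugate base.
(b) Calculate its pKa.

(a) The conjugate base is formed by removing one H⁺ from HCN, giving CN⁻. (b) pKa = -log(Ka) = -log(4.29e-10) = 9.37.

Conjugate base: CN⁻; pK_a = 9.37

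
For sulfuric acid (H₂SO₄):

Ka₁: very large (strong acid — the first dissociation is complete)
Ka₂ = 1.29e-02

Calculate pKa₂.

pKa₂ = -log(Ka₂) = -log(1.29e-02) = 1.89.

pK_{a2} = 1.89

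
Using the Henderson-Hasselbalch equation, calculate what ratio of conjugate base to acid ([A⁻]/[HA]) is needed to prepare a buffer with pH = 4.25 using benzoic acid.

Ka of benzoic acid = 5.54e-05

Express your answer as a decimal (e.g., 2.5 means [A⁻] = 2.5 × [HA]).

pKa = -log(5.54e-05) = 4.2565. pH = pKa + log([A⁻]/[HA]), so log([A⁻]/[HA]) = pH − pKa = 4.25 − 4.2565 = -0.0065. [A⁻]/[HA] = 10^(-0.0065) = 0.985

[A⁻]/[HA] = 0.985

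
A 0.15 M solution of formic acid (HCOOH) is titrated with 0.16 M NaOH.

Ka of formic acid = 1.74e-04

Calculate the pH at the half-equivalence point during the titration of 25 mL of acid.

At half-equivalence [HA] = [A⁻], so Henderson-Hasselbalch gives pH = pKa = -log(1.74e-04) = 3.76.

pH = pKa = 3.76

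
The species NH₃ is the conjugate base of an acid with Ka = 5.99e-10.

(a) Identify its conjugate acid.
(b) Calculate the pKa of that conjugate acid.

(a) The conjugate acid is formed by adding one H⁺ to NH₃, giving NH₄⁺. (b) pKa = -log(Ka) = -log(5.99e-10) = 9.22.

Conjugate acid: NH₄⁺; pK_a = 9.22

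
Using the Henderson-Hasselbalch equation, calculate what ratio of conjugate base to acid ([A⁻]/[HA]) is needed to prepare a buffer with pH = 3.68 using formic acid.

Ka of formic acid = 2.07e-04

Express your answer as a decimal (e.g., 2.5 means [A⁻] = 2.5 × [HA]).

pKa = -log(2.07e-04) = 3.6840. pH = pKa + log([A⁻]/[HA]), so log([A⁻]/[HA]) = pH − pKa = 3.68 − 3.6840 = -0.0040. [A⁻]/[HA] = 10^(-0.0040) = 0.991

[A⁻]/[HA] = 0.991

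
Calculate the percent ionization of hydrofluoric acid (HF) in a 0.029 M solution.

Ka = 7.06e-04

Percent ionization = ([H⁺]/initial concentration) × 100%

Using Ka equilibrium: x² + Ka×x - Ka×C = 0. Solving: [H⁺] = 4.1856e-03. Percent = (4.1856e-03/0.029) × 100

Percent ionization = 14.4%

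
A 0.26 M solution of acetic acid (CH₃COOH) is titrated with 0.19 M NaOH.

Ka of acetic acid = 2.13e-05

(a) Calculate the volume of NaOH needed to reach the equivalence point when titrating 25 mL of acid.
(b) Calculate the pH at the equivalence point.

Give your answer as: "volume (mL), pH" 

moles acid = 0.26 × 25/1000 = 0.0065 mol; V_base = moles/0.19 × 1000 = 34.2 mL. At equivalence only the conjugate base is present: [A⁻] = 0.0065/0.059 = 1.0978e-01 M. Kb = Kw/Ka = 4.69e-10; [OH⁻] = √(Kb × [A⁻]) = 7.1791e-06; pOH = 5.14; pH = 14 - pOH = 8.86.

V = 34.2 mL, pH = 8.86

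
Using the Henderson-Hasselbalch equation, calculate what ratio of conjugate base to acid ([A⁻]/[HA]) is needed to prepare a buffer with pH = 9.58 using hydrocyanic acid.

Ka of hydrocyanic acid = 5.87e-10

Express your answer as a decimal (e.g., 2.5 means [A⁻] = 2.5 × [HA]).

pKa = -log(5.87e-10) = 9.2314. pH = pKa + log([A⁻]/[HA]), so log([A⁻]/[HA]) = pH − pKa = 9.58 − 9.2314 = 0.3486. [A⁻]/[HA] = 10^(0.3486) = 2.23

[A⁻]/[HA] = 2.23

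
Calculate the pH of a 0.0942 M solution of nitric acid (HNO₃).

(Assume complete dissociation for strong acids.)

[H⁺] = 0.0942 M for strong acid. pH = -log[H⁺] = -log(0.0942)

pH = 1.03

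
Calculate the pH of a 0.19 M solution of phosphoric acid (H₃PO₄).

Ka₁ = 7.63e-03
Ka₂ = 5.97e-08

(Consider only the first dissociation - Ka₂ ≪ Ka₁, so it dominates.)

First dissociation dominates. From Ka₁ = [H⁺][HA⁻]/[H₂A], x² + Ka₁·x − Ka₁·C = 0 with C = 0.19 M and Ka₁ = 7.63e-03. Solving: [H⁺] = (−Ka₁ + √(Ka₁² + 4·Ka₁·C)) / 2 = 3.4451e-02 M. pH = -log(3.4451e-02) = 1.46.

pH = 1.46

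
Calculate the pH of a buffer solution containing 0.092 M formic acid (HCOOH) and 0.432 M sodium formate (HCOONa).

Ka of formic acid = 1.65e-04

pKa = -log(1.65e-04) = 3.78. pH = pKa + log([A⁻]/[HA]) = 3.78 + log(0.432/0.092)

pH = 4.45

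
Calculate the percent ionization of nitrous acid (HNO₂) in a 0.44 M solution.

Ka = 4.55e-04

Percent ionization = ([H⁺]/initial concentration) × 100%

Using Ka equilibrium: x² + Ka×x - Ka×C = 0. Solving: [H⁺] = 1.3924e-02. Percent = (1.3924e-02/0.44) × 100

Percent ionization = 3.16%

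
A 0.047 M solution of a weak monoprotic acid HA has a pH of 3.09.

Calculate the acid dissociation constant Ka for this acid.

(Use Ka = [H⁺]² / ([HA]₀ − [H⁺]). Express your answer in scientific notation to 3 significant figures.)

[H⁺] = 10^(−pH) = 10^(−3.09) = 8.128e-04 M. For HA ⇌ H⁺ + A⁻, Ka = [H⁺][A⁻]/[HA] = [H⁺]² / ([HA]₀ − [H⁺]) = (8.128e-04)² / (0.047 − 8.128e-04) = 1.43e-05.

K_a = 1.43e-05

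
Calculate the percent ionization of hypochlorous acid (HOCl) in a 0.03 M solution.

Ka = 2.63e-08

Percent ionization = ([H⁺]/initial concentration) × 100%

Using Ka equilibrium: x² + Ka×x - Ka×C = 0. Solving: [H⁺] = 2.8076e-05. Percent = (2.8076e-05/0.03) × 100

Percent ionization = 0.0936%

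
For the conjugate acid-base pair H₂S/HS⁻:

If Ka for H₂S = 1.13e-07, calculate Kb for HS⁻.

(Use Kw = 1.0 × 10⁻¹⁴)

For a conjugate pair Ka × Kb = Kw, so Kb = Kw/Ka = 1.0 × 10⁻¹⁴ / 1.13e-07 = 8.85e-08.

K_b = 8.85e-08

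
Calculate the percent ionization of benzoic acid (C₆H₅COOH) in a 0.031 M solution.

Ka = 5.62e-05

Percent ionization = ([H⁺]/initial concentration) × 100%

Using Ka equilibrium: x² + Ka×x - Ka×C = 0. Solving: [H⁺] = 1.2921e-03. Percent = (1.2921e-03/0.031) × 100

Percent ionization = 4.17%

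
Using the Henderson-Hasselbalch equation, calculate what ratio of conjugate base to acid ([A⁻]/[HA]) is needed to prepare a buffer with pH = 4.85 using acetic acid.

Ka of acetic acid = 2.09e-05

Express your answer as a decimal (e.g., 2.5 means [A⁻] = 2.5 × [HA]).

pKa = -log(2.09e-05) = 4.6799. pH = pKa + log([A⁻]/[HA]), so log([A⁻]/[HA]) = pH − pKa = 4.85 − 4.6799 = 0.1701. [A⁻]/[HA] = 10^(0.1701) = 1.48

[A⁻]/[HA] = 1.48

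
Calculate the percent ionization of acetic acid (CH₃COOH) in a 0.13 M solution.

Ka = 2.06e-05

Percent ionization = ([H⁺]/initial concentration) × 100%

Using Ka equilibrium: x² + Ka×x - Ka×C = 0. Solving: [H⁺] = 1.6262e-03. Percent = (1.6262e-03/0.13) × 100

Percent ionization = 1.25%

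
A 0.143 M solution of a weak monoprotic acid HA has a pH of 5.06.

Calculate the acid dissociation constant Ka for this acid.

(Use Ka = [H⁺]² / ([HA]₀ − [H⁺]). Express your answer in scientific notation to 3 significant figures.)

[H⁺] = 10^(−pH) = 10^(−5.06) = 8.710e-06 M. For HA ⇌ H⁺ + A⁻, Ka = [H⁺][A⁻]/[HA] = [H⁺]² / ([HA]₀ − [H⁺]) = (8.710e-06)² / (0.143 − 8.710e-06) = 5.31e-10.

K_a = 5.31e-10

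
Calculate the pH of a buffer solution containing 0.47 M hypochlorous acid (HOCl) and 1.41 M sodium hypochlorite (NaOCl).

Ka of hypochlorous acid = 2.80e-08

pKa = -log(2.80e-08) = 7.55. pH = pKa + log([A⁻]/[HA]) = 7.55 + log(1.41/0.47)

pH = 8.03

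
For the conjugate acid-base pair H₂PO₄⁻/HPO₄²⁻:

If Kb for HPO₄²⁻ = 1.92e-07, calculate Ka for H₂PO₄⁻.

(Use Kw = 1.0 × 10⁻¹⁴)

For a conjugate pair Ka × Kb = Kw, so Ka = Kw/Kb = 1.0 × 10⁻¹⁴ / 1.92e-07 = 5.21e-08.

K_a = 5.21e-08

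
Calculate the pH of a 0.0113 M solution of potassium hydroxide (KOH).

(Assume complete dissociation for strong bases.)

[OH⁻] = 0.0113 M for strong base. pOH = -log[OH⁻] = 1.95, pH = 14 - pOH

pH = 12.05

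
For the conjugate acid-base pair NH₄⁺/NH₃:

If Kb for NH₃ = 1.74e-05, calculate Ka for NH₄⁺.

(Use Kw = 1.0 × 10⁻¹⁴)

For a conjugate pair Ka × Kb = Kw, so Ka = Kw/Kb = 1.0 × 10⁻¹⁴ / 1.74e-05 = 5.75e-10.

K_a = 5.75e-10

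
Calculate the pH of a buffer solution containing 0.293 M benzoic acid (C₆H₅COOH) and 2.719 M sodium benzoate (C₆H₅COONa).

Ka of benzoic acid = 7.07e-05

pKa = -log(7.07e-05) = 4.15. pH = pKa + log([A⁻]/[HA]) = 4.15 + log(2.719/0.293)

pH = 5.12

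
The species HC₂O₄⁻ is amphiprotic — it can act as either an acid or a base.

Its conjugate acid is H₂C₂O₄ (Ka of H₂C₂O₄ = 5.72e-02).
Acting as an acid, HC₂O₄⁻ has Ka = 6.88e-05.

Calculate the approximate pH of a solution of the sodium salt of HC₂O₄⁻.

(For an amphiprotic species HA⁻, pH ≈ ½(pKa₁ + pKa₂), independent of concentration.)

pKa₁ = -log(5.72e-02) = 1.24; pKa₂ = -log(6.88e-05) = 4.16. For an amphiprotic species, pH ≈ ½(pKa₁ + pKa₂) = ½(1.24 + 4.16) = 2.70.

pH = 2.70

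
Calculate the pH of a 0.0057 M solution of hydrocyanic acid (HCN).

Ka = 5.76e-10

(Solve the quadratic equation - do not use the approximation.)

x² + Ka×x - Ka×C = 0. Using quadratic formula: [H⁺] = 1.8117e-06

pH = 5.74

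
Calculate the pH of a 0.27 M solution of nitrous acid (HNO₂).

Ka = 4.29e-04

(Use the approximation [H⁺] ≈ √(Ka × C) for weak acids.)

[H⁺] = √(Ka × C) = √(4.29e-04 × 0.27) = 1.0762e-02. pH = -log(1.0762e-02)

pH = 1.97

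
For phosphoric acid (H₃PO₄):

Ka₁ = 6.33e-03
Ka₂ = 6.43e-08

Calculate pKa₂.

pKa₂ = -log(Ka₂) = -log(6.43e-08) = 7.19.

pK_{a2} = 7.19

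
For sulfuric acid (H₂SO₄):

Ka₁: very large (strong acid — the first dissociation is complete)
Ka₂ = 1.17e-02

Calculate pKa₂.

pKa₂ = -log(Ka₂) = -log(1.17e-02) = 1.93.

pK_{a2} = 1.93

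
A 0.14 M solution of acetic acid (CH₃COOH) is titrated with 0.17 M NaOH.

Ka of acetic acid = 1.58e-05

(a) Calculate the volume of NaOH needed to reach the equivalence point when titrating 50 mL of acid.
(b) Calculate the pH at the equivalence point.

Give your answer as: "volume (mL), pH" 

moles acid = 0.14 × 50/1000 = 0.007 mol; V_base = moles/0.17 × 1000 = 41.2 mL. At equivalence only the conjugate base is present: [A⁻] = 0.007/0.091 = 7.6774e-02 M. Kb = Kw/Ka = 6.33e-10; [OH⁻] = √(Kb × [A⁻]) = 6.9707e-06; pOH = 5.16; pH = 14 - pOH = 8.84.

V = 41.2 mL, pH = 8.84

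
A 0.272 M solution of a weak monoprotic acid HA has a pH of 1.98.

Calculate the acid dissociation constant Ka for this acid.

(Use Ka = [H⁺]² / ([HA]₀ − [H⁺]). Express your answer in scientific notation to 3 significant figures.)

[H⁺] = 10^(−pH) = 10^(−1.98) = 1.047e-02 M. For HA ⇌ H⁺ + A⁻, Ka = [H⁺][A⁻]/[HA] = [H⁺]² / ([HA]₀ − [H⁺]) = (1.047e-02)² / (0.272 − 1.047e-02) = 4.19e-04.

K_a = 4.19e-04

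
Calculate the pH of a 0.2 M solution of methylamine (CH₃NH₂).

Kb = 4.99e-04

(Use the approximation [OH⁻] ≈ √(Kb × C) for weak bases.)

[OH⁻] = √(Kb × C) = √(4.99e-04 × 0.2) = 9.9900e-03. pOH = 2.00, pH = 14 - pOH

pH = 12.00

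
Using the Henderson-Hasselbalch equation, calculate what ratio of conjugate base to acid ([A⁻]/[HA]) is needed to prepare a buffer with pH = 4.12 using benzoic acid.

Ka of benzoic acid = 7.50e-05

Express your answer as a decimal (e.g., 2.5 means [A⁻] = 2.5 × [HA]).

pKa = -log(7.50e-05) = 4.1249. pH = pKa + log([A⁻]/[HA]), so log([A⁻]/[HA]) = pH − pKa = 4.12 − 4.1249 = -0.0049. [A⁻]/[HA] = 10^(-0.0049) = 0.989

[A⁻]/[HA] = 0.989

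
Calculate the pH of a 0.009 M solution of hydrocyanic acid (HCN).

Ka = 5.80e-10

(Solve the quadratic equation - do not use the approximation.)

x² + Ka×x - Ka×C = 0. Using quadratic formula: [H⁺] = 2.2844e-06

pH = 5.64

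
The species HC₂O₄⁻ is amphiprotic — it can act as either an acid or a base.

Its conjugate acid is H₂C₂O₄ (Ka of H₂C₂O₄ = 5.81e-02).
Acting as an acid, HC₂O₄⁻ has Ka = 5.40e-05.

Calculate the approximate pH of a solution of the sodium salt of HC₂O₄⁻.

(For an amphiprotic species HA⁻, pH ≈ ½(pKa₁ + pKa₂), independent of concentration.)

pKa₁ = -log(5.81e-02) = 1.24; pKa₂ = -log(5.40e-05) = 4.27. For an amphiprotic species, pH ≈ ½(pKa₁ + pKa₂) = ½(1.24 + 4.27) = 2.75.

pH = 2.75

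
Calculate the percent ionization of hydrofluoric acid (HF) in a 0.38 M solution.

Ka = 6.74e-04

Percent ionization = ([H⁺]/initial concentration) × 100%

Using Ka equilibrium: x² + Ka×x - Ka×C = 0. Solving: [H⁺] = 1.5670e-02. Percent = (1.5670e-02/0.38) × 100

Percent ionization = 4.12%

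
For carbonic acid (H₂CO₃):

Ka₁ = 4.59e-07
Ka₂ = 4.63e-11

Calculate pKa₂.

pKa₂ = -log(Ka₂) = -log(4.63e-11) = 10.33.

pK_{a2} = 10.33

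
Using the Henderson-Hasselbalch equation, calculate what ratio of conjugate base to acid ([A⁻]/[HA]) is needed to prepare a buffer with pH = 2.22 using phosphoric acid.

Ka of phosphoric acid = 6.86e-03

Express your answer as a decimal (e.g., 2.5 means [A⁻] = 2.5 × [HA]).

pKa = -log(6.86e-03) = 2.1637. pH = pKa + log([A⁻]/[HA]), so log([A⁻]/[HA]) = pH − pKa = 2.22 − 2.1637 = 0.0563. [A⁻]/[HA] = 10^(0.0563) = 1.14

[A⁻]/[HA] = 1.14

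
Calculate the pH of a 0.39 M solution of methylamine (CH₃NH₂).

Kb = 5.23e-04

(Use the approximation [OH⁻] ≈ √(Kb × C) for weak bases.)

[OH⁻] = √(Kb × C) = √(5.23e-04 × 0.39) = 1.4282e-02. pOH = 1.85, pH = 14 - pOH

pH = 12.15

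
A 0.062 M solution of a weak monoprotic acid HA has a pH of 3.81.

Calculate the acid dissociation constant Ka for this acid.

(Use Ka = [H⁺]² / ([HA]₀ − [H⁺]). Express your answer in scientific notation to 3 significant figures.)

[H⁺] = 10^(−pH) = 10^(−3.81) = 1.549e-04 M. For HA ⇌ H⁺ + A⁻, Ka = [H⁺][A⁻]/[HA] = [H⁺]² / ([HA]₀ − [H⁺]) = (1.549e-04)² / (0.062 − 1.549e-04) = 3.88e-07.

K_a = 3.88e-07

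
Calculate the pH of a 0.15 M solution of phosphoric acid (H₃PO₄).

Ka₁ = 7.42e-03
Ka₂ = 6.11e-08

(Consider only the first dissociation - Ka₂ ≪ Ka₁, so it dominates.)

First dissociation dominates. From Ka₁ = [H⁺][HA⁻]/[H₂A], x² + Ka₁·x − Ka₁·C = 0 with C = 0.15 M and Ka₁ = 7.42e-03. Solving: [H⁺] = (−Ka₁ + √(Ka₁² + 4·Ka₁·C)) / 2 = 2.9857e-02 M. pH = -log(2.9857e-02) = 1.52.

pH = 1.52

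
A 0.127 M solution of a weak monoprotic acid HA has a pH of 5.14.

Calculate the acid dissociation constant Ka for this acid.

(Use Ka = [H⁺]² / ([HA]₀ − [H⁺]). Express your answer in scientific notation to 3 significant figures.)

[H⁺] = 10^(−pH) = 10^(−5.14) = 7.244e-06 M. For HA ⇌ H⁺ + A⁻, Ka = [H⁺][A⁻]/[HA] = [H⁺]² / ([HA]₀ − [H⁺]) = (7.244e-06)² / (0.127 − 7.244e-06) = 4.13e-10.

K_a = 4.13e-10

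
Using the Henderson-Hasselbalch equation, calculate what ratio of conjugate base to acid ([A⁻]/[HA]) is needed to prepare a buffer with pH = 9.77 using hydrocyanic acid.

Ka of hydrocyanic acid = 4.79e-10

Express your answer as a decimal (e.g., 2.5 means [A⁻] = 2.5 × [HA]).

pKa = -log(4.79e-10) = 9.3197. pH = pKa + log([A⁻]/[HA]), so log([A⁻]/[HA]) = pH − pKa = 9.77 − 9.3197 = 0.4503. [A⁻]/[HA] = 10^(0.4503) = 2.82

[A⁻]/[HA] = 2.82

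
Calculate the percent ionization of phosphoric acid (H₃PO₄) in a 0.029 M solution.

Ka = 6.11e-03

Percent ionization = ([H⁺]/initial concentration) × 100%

Using Ka equilibrium: x² + Ka×x - Ka×C = 0. Solving: [H⁺] = 1.0602e-02. Percent = (1.0602e-02/0.029) × 100

Percent ionization = 36.6%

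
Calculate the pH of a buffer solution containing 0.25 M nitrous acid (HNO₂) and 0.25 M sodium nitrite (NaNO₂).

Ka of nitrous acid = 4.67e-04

pKa = -log(4.67e-04) = 3.33. pH = pKa + log([A⁻]/[HA]) = 3.33 + log(0.25/0.25)

pH = 3.33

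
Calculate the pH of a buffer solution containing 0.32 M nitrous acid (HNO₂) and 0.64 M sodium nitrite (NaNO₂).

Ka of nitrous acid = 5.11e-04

pKa = -log(5.11e-04) = 3.29. pH = pKa + log([A⁻]/[HA]) = 3.29 + log(0.64/0.32)

pH = 3.59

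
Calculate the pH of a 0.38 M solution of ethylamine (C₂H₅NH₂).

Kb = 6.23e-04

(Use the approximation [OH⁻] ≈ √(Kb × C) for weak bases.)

[OH⁻] = √(Kb × C) = √(6.23e-04 × 0.38) = 1.5386e-02. pOH = 1.81, pH = 14 - pOH

pH = 12.19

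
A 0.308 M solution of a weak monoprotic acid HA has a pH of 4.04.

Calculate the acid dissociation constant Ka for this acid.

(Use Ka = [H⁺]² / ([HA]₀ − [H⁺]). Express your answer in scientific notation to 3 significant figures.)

[H⁺] = 10^(−pH) = 10^(−4.04) = 9.120e-05 M. For HA ⇌ H⁺ + A⁻, Ka = [H⁺][A⁻]/[HA] = [H⁺]² / ([HA]₀ − [H⁺]) = (9.120e-05)² / (0.308 − 9.120e-05) = 2.70e-08.

K_a = 2.70e-08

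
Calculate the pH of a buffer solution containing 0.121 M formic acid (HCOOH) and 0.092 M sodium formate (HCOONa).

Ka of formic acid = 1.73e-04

pKa = -log(1.73e-04) = 3.76. pH = pKa + log([A⁻]/[HA]) = 3.76 + log(0.092/0.121)

pH = 3.64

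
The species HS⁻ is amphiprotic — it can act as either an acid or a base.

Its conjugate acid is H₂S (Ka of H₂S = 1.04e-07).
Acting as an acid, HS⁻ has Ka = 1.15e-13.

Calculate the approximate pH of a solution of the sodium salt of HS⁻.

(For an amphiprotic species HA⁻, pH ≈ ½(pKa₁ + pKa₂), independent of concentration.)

pKa₁ = -log(1.04e-07) = 6.98; pKa₂ = -log(1.15e-13) = 12.94. For an amphiprotic species, pH ≈ ½(pKa₁ + pKa₂) = ½(6.98 + 12.94) = 9.96.

pH = 9.96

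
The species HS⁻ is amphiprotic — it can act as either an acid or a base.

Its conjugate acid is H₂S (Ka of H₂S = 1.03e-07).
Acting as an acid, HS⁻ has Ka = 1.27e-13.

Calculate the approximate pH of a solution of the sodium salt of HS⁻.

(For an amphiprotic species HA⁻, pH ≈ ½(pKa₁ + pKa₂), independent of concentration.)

pKa₁ = -log(1.03e-07) = 6.99; pKa₂ = -log(1.27e-13) = 12.90. For an amphiprotic species, pH ≈ ½(pKa₁ + pKa₂) = ½(6.99 + 12.90) = 9.94.

pH = 9.94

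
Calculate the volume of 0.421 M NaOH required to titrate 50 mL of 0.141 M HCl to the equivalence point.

At equivalence: moles acid = moles base. moles HCl = 0.141 × 50/1000 = 0.00705 mol. V_base = moles / 0.421 × 1000 = 16.7 mL.

V_{base} = 16.7 mL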